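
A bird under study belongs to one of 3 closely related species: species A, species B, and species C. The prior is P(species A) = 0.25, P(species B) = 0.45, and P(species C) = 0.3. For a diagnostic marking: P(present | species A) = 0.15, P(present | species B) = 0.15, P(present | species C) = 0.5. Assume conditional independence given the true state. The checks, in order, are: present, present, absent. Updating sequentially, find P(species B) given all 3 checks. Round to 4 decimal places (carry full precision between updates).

After 'present': normaliser = 0.15·0.2500 + 0.15·0.4500 + 0.5·0.3000; P(species A) ≈ 0.1471, P(species B) ≈ 0.2647, P(species C) ≈ 0.5882
After 'present': normaliser = 0.15·0.1471 + 0.15·0.2647 + 0.5·0.5882; P(species A) ≈ 0.0620, P(species B) ≈ 0.1116, P(species C) ≈ 0.8264
After 'absent': normaliser = 0.85·0.0620 + 0.85·0.1116 + 0.5·0.8264; P(species A) ≈ 0.0940, P(species B) ≈ 0.1691, P(species C) ≈ 0.7369

0.1691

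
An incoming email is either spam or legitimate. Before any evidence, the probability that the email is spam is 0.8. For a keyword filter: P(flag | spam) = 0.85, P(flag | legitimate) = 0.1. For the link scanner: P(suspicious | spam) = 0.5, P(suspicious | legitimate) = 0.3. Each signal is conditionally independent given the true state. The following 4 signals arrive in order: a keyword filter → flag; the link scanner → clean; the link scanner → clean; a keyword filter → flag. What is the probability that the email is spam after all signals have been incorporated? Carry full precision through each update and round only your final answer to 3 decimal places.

0.993

Each posterior becomes the prior for the next update.
After a keyword filter='flag': P(spam) = 0.85·0.8000 / (0.85·0.8000 + 0.1·0.2000) ≈ 0.9714
After the link scanner='clean': P(spam) = 0.5·0.9714 / (0.5·0.9714 + 0.7·0.0286) ≈ 0.9605
After the link scanner='clean': P(spam) = 0.5·0.9605 / (0.5·0.9605 + 0.7·0.0395) ≈ 0.9455
After a keyword filter='flag': P(spam) = 0.85·0.9455 / (0.85·0.9455 + 0.1·0.0545) ≈ 0.9933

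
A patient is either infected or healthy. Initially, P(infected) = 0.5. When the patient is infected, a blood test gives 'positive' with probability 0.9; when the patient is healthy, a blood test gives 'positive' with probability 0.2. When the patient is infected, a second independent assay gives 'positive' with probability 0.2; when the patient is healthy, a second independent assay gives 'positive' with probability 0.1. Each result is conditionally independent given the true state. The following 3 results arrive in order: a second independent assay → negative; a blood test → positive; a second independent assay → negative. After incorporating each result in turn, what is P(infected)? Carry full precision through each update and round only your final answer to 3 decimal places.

After a second independent assay='negative': P(infected) = 0.8·0.5000 / (0.8·0.5000 + 0.9·0.5000) ≈ 0.4706
After a blood test='positive': P(infected) = 0.9·0.4706 / (0.9·0.4706 + 0.2·0.5294) ≈ 0.8000
After a second independent assay='negative': P(infected) = 0.8·0.8000 / (0.8·0.8000 + 0.9·0.2000) ≈ 0.7805

0.780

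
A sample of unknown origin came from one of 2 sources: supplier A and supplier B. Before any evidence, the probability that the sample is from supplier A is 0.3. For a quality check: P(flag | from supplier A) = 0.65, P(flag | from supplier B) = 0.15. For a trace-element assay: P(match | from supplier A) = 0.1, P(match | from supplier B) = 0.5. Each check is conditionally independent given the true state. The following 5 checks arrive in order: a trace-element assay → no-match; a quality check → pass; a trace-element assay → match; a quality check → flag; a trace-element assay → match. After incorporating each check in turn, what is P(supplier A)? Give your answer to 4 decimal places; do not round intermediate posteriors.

After a trace-element assay='no-match': P(supplier A) = 0.9·0.3000 / (0.9·0.3000 + 0.5·0.7000) ≈ 0.4355
After a quality check='pass': P(supplier A) = 0.35·0.4355 / (0.35·0.4355 + 0.85·0.5645) ≈ 0.2411
After a trace-element assay='match': P(supplier A) = 0.1·0.2411 / (0.1·0.2411 + 0.5·0.7589) ≈ 0.0597
After a quality check='flag': P(supplier A) = 0.65·0.0597 / (0.65·0.0597 + 0.15·0.9403) ≈ 0.2159
After a trace-element assay='match': P(supplier A) = 0.1·0.2159 / (0.1·0.2159 + 0.5·0.7841) ≈ 0.0522

0.0522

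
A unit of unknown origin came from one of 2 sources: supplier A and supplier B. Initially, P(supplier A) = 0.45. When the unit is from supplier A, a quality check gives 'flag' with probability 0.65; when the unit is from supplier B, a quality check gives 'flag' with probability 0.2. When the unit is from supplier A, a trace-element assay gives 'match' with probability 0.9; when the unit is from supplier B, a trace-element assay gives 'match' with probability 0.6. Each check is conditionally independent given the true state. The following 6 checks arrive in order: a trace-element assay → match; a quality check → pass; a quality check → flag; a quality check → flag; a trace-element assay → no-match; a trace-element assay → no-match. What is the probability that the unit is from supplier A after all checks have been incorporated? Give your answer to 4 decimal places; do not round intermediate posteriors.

After a trace-element assay='match': P(supplier A) = 0.9·0.4500 / (0.9·0.4500 + 0.6·0.5500) ≈ 0.5510
After a quality check='pass': P(supplier A) = 0.35·0.5510 / (0.35·0.5510 + 0.8·0.4490) ≈ 0.3494
After a quality check='flag': P(supplier A) = 0.65·0.3494 / (0.65·0.3494 + 0.2·0.6506) ≈ 0.6357
After a quality check='flag': P(supplier A) = 0.65·0.6357 / (0.65·0.6357 + 0.2·0.3643) ≈ 0.8501
After a trace-element assay='no-match': P(supplier A) = 0.1·0.8501 / (0.1·0.8501 + 0.4·0.1499) ≈ 0.5864
After a trace-element assay='no-match': P(supplier A) = 0.1·0.5864 / (0.1·0.5864 + 0.4·0.4136) ≈ 0.2617

0.2617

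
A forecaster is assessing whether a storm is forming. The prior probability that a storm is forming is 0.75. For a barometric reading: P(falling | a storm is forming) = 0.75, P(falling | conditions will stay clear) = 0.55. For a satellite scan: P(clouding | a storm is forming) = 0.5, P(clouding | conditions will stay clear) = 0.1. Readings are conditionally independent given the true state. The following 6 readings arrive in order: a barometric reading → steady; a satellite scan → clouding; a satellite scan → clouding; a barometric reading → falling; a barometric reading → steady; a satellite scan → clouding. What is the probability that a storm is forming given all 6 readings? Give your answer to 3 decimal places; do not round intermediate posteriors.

0.994

Each posterior becomes the prior for the next update.
After a barometric reading='steady': P(storm) = 0.25·0.7500 / (0.25·0.7500 + 0.45·0.2500) ≈ 0.6250
After a satellite scan='clouding': P(storm) = 0.5·0.6250 / (0.5·0.6250 + 0.1·0.3750) ≈ 0.8929
After a satellite scan='clouding': P(storm) = 0.5·0.8929 / (0.5·0.8929 + 0.1·0.1071) ≈ 0.9766
After a barometric reading='falling': P(storm) = 0.75·0.9766 / (0.75·0.9766 + 0.55·0.0234) ≈ 0.9827
After a barometric reading='steady': P(storm) = 0.25·0.9827 / (0.25·0.9827 + 0.45·0.0173) ≈ 0.9693
After a satellite scan='clouding': P(storm) = 0.5·0.9693 / (0.5·0.9693 + 0.1·0.0307) ≈ 0.9937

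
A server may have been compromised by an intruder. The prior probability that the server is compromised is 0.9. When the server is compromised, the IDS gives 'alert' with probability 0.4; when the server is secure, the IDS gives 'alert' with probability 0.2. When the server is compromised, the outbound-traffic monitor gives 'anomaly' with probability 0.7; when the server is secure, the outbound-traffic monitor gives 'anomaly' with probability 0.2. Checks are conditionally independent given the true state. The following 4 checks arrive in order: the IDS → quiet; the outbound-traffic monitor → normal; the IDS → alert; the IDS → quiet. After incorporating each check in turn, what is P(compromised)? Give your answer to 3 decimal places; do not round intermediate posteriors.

Apply Bayes' rule sequentially, carrying P(compromised) forward.
After the IDS='quiet': P(compromised) = 0.6·0.9000 / (0.6·0.9000 + 0.8·0.1000) ≈ 0.8710
After the outbound-traffic monitor='normal': P(compromised) = 0.3·0.8710 / (0.3·0.8710 + 0.8·0.1290) ≈ 0.7168
After the IDS='alert': P(compromised) = 0.4·0.7168 / (0.4·0.7168 + 0.2·0.2832) ≈ 0.8351
After the IDS='quiet': P(compromised) = 0.6·0.8351 / (0.6·0.8351 + 0.8·0.1649) ≈ 0.7915

0.792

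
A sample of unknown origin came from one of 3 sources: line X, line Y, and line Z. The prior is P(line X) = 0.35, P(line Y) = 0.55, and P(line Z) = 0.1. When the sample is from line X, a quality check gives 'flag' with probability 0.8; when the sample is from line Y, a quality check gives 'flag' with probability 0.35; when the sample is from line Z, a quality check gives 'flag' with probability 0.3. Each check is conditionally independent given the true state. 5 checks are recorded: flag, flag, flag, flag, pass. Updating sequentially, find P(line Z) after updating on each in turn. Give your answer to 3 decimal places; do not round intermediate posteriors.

After 'flag': normaliser = 0.8·0.3500 + 0.35·0.5500 + 0.3·0.1000; P(line X) ≈ 0.5572, P(line Y) ≈ 0.3831, P(line Z) ≈ 0.0597
After 'flag': normaliser = 0.8·0.5572 + 0.35·0.3831 + 0.3·0.0597; P(line X) ≈ 0.7457, P(line Y) ≈ 0.2243, P(line Z) ≈ 0.0300
After 'flag': normaliser = 0.8·0.7457 + 0.35·0.2243 + 0.3·0.0300; P(line X) ≈ 0.8721, P(line Y) ≈ 0.1148, P(line Z) ≈ 0.0131
After 'flag': normaliser = 0.8·0.8721 + 0.35·0.1148 + 0.3·0.0131; P(line X) ≈ 0.9405, P(line Y) ≈ 0.0541, P(line Z) ≈ 0.0053
After 'pass': normaliser = 0.2·0.9405 + 0.65·0.0541 + 0.7·0.0053; P(line X) ≈ 0.8286, P(line Y) ≈ 0.1550, P(line Z) ≈ 0.0164

0.016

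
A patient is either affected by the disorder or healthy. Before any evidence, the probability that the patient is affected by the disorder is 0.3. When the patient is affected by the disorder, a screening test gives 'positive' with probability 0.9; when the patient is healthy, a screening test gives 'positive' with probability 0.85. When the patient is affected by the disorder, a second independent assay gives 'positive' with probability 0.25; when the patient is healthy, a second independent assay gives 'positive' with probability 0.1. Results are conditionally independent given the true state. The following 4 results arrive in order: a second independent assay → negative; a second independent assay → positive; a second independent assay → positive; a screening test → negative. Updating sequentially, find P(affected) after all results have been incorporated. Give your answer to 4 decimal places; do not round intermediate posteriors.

0.5981

After a second independent assay='negative': P(affected) = 0.75·0.3000 / (0.75·0.3000 + 0.9·0.7000) ≈ 0.2632
After a second independent assay='positive': P(affected) = 0.25·0.2632 / (0.25·0.2632 + 0.1·0.7368) ≈ 0.4717
After a second independent assay='positive': P(affected) = 0.25·0.4717 / (0.25·0.4717 + 0.1·0.5283) ≈ 0.6906
After a screening test='negative': P(affected) = 0.1·0.6906 / (0.1·0.6906 + 0.15·0.3094) ≈ 0.5981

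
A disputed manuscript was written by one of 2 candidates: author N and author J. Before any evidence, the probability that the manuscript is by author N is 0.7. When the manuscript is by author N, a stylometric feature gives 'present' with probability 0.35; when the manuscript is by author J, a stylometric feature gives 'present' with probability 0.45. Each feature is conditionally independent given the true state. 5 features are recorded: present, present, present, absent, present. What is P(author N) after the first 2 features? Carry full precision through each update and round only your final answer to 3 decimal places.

Each posterior becomes the prior for the next update.
After 'present': P(author N) = 0.35·0.7000 / (0.35·0.7000 + 0.45·0.3000) ≈ 0.6447
After 'present': P(author N) = 0.35·0.6447 / (0.35·0.6447 + 0.45·0.3553) ≈ 0.5853

0.585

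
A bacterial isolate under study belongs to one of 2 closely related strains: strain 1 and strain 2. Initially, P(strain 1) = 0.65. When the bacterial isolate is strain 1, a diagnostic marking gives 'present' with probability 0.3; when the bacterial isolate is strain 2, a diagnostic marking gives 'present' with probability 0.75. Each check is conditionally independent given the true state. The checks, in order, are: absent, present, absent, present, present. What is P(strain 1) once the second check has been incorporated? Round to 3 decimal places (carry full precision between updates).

0.675

After 'absent': P(strain 1) = 0.7·0.6500 / (0.7·0.6500 + 0.25·0.3500) ≈ 0.8387
After 'present': P(strain 1) = 0.3·0.8387 / (0.3·0.8387 + 0.75·0.1613) ≈ 0.6753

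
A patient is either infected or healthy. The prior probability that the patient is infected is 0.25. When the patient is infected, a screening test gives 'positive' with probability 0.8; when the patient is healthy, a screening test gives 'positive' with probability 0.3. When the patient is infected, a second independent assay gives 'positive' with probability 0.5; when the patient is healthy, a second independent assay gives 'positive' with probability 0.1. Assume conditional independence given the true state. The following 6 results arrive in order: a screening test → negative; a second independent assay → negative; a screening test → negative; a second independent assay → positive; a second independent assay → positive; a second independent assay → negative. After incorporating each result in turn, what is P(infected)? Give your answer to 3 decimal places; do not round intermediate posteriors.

After a screening test='negative': P(infected) = 0.2·0.2500 / (0.2·0.2500 + 0.7·0.7500) ≈ 0.0870
After a second independent assay='negative': P(infected) = 0.5·0.0870 / (0.5·0.0870 + 0.9·0.9130) ≈ 0.0503
After a screening test='negative': P(infected) = 0.2·0.0503 / (0.2·0.0503 + 0.7·0.9497) ≈ 0.0149
After a second independent assay='positive': P(infected) = 0.5·0.0149 / (0.5·0.0149 + 0.1·0.9851) ≈ 0.0703
After a second independent assay='positive': P(infected) = 0.5·0.0703 / (0.5·0.0703 + 0.1·0.9297) ≈ 0.2743
After a second independent assay='negative': P(infected) = 0.5·0.2743 / (0.5·0.2743 + 0.9·0.7257) ≈ 0.1735

0.174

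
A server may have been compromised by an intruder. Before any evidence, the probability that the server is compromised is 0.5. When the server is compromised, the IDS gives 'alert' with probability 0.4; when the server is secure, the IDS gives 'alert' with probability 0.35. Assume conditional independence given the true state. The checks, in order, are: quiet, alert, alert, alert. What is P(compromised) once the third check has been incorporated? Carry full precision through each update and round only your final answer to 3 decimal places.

After 'quiet': P(compromised) = 0.6·0.5000 / (0.6·0.5000 + 0.65·0.5000) ≈ 0.4800
After 'alert': P(compromised) = 0.4·0.4800 / (0.4·0.4800 + 0.35·0.5200) ≈ 0.5134
After 'alert': P(compromised) = 0.4·0.5134 / (0.4·0.5134 + 0.35·0.4866) ≈ 0.5466

0.547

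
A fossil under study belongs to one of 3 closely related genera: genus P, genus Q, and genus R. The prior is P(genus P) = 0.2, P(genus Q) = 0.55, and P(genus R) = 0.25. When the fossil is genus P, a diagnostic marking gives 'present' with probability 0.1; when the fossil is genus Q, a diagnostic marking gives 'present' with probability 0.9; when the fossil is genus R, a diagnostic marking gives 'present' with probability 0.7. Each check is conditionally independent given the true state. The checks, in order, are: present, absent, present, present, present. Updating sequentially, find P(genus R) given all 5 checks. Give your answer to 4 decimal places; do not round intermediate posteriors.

After 'present': normaliser = 0.1·0.2000 + 0.9·0.5500 + 0.7·0.2500; P(genus P) ≈ 0.0290, P(genus Q) ≈ 0.7174, P(genus R) ≈ 0.2536
After 'absent': normaliser = 0.9·0.0290 + 0.1·0.7174 + 0.3·0.2536; P(genus P) ≈ 0.1500, P(genus Q) ≈ 0.4125, P(genus R) ≈ 0.4375
After 'present': normaliser = 0.1·0.1500 + 0.9·0.4125 + 0.7·0.4375; P(genus P) ≈ 0.0217, P(genus Q) ≈ 0.5361, P(genus R) ≈ 0.4422
After 'present': normaliser = 0.1·0.0217 + 0.9·0.5361 + 0.7·0.4422; P(genus P) ≈ 0.0027, P(genus Q) ≈ 0.6075, P(genus R) ≈ 0.3898
After 'present': normaliser = 0.1·0.0027 + 0.9·0.6075 + 0.7·0.3898; P(genus P) ≈ 0.0003, P(genus Q) ≈ 0.6669, P(genus R) ≈ 0.3328

0.3328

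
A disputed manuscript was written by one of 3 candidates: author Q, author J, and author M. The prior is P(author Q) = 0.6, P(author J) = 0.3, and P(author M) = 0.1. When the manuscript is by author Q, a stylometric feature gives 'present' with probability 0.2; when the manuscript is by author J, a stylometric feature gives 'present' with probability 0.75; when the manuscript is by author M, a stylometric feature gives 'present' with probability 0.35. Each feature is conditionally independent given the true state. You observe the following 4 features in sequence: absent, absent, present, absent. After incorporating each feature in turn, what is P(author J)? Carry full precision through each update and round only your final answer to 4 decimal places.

0.0471

After 'absent': normaliser = 0.8·0.6000 + 0.25·0.3000 + 0.65·0.1000; P(author Q) ≈ 0.7742, P(author J) ≈ 0.1210, P(author M) ≈ 0.1048
After 'absent': normaliser = 0.8·0.7742 + 0.25·0.1210 + 0.65·0.1048; P(author Q) ≈ 0.8629, P(author J) ≈ 0.0421, P(author M) ≈ 0.0949
After 'present': normaliser = 0.2·0.8629 + 0.75·0.0421 + 0.35·0.0949; P(author Q) ≈ 0.7269, P(author J) ≈ 0.1331, P(author M) ≈ 0.1400
After 'absent': normaliser = 0.8·0.7269 + 0.25·0.1331 + 0.65·0.1400; P(author Q) ≈ 0.8240, P(author J) ≈ 0.0471, P(author M) ≈ 0.1289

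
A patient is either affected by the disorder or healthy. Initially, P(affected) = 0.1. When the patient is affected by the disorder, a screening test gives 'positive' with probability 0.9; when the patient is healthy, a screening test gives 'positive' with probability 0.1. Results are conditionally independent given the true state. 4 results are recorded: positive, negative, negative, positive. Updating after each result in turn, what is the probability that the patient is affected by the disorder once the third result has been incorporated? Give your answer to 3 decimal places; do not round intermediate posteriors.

Apply Bayes' rule sequentially, carrying P(affected) forward.
After 'positive': P(affected) = 0.9·0.1000 / (0.9·0.1000 + 0.1·0.9000) ≈ 0.5000
After 'negative': P(affected) = 0.1·0.5000 / (0.1·0.5000 + 0.9·0.5000) ≈ 0.1000
After 'negative': P(affected) = 0.1·0.1000 / (0.1·0.1000 + 0.9·0.9000) ≈ 0.0122

0.012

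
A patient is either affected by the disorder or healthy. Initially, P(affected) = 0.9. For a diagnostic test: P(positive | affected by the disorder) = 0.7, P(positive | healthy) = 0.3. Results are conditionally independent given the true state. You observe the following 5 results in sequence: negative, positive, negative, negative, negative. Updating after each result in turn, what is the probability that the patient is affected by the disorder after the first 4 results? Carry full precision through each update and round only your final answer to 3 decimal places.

Apply Bayes' rule sequentially, carrying P(affected) forward.
After 'negative': P(affected) = 0.3·0.9000 / (0.3·0.9000 + 0.7·0.1000) ≈ 0.7941
After 'positive': P(affected) = 0.7·0.7941 / (0.7·0.7941 + 0.3·0.2059) ≈ 0.9000
After 'negative': P(affected) = 0.3·0.9000 / (0.3·0.9000 + 0.7·0.1000) ≈ 0.7941
After 'negative': P(affected) = 0.3·0.7941 / (0.3·0.7941 + 0.7·0.2059) ≈ 0.6231

0.623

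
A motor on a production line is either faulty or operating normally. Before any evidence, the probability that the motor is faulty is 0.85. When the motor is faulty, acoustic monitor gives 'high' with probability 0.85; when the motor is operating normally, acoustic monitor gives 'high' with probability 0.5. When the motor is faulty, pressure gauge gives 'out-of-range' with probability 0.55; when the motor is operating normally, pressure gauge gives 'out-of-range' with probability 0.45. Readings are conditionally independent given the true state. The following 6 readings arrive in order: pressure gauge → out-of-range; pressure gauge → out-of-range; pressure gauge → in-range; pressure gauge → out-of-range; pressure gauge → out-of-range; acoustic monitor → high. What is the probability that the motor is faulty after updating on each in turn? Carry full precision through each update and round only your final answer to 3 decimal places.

0.946

After pressure gauge='out-of-range': P(faulty) = 0.55·0.8500 / (0.55·0.8500 + 0.45·0.1500) ≈ 0.8738
After pressure gauge='out-of-range': P(faulty) = 0.55·0.8738 / (0.55·0.8738 + 0.45·0.1262) ≈ 0.8943
After pressure gauge='in-range': P(faulty) = 0.45·0.8943 / (0.45·0.8943 + 0.55·0.1057) ≈ 0.8738
After pressure gauge='out-of-range': P(faulty) = 0.55·0.8738 / (0.55·0.8738 + 0.45·0.1262) ≈ 0.8943
After pressure gauge='out-of-range': P(faulty) = 0.55·0.8943 / (0.55·0.8943 + 0.45·0.1057) ≈ 0.9119
After acoustic monitor='high': P(faulty) = 0.85·0.9119 / (0.85·0.9119 + 0.5·0.0881) ≈ 0.9462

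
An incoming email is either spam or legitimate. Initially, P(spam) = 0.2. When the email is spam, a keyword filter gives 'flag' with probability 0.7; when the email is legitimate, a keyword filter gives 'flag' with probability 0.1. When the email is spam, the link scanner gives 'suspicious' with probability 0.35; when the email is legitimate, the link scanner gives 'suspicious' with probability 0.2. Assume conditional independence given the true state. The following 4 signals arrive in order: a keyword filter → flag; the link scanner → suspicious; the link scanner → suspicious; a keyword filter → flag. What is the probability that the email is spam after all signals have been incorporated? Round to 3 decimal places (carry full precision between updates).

After a keyword filter='flag': P(spam) = 0.7·0.2000 / (0.7·0.2000 + 0.1·0.8000) ≈ 0.6364
After the link scanner='suspicious': P(spam) = 0.35·0.6364 / (0.35·0.6364 + 0.2·0.3636) ≈ 0.7538
After the link scanner='suspicious': P(spam) = 0.35·0.7538 / (0.35·0.7538 + 0.2·0.2462) ≈ 0.8428
After a keyword filter='flag': P(spam) = 0.7·0.8428 / (0.7·0.8428 + 0.1·0.1572) ≈ 0.9740

0.974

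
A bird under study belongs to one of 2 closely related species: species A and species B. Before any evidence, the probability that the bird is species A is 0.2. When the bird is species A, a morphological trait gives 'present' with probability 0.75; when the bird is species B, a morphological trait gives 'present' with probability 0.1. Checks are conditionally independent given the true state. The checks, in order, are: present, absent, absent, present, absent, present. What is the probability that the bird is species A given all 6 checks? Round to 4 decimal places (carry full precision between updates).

After 'present': P(species A) = 0.75·0.2000 / (0.75·0.2000 + 0.1·0.8000) ≈ 0.6522
After 'absent': P(species A) = 0.25·0.6522 / (0.25·0.6522 + 0.9·0.3478) ≈ 0.3425
After 'absent': P(species A) = 0.25·0.3425 / (0.25·0.3425 + 0.9·0.6575) ≈ 0.1264
After 'present': P(species A) = 0.75·0.1264 / (0.75·0.1264 + 0.1·0.8736) ≈ 0.5204
After 'absent': P(species A) = 0.25·0.5204 / (0.25·0.5204 + 0.9·0.4796) ≈ 0.2316
After 'present': P(species A) = 0.75·0.2316 / (0.75·0.2316 + 0.1·0.7684) ≈ 0.6933

0.6933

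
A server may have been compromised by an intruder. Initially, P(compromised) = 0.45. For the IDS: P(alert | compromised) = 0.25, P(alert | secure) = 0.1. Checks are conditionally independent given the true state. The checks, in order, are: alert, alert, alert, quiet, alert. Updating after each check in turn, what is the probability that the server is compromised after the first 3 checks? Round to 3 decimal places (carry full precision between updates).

Each posterior becomes the prior for the next update.
After 'alert': P(compromised) = 0.25·0.4500 / (0.25·0.4500 + 0.1·0.5500) ≈ 0.6716
After 'alert': P(compromised) = 0.25·0.6716 / (0.25·0.6716 + 0.1·0.3284) ≈ 0.8364
After 'alert': P(compromised) = 0.25·0.8364 / (0.25·0.8364 + 0.1·0.1636) ≈ 0.9275

0.927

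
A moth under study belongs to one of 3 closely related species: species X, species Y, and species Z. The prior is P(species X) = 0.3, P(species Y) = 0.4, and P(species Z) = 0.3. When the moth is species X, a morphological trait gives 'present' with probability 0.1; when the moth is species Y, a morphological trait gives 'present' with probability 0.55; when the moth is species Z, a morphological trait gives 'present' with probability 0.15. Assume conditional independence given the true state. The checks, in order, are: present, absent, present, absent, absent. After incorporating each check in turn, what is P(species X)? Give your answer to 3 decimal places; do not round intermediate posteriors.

After 'present': normaliser = 0.1·0.3000 + 0.55·0.4000 + 0.15·0.3000; P(species X) ≈ 0.1017, P(species Y) ≈ 0.7458, P(species Z) ≈ 0.1525
After 'absent': normaliser = 0.9·0.1017 + 0.45·0.7458 + 0.85·0.1525; P(species X) ≈ 0.1644, P(species Y) ≈ 0.6027, P(species Z) ≈ 0.2329
After 'present': normaliser = 0.1·0.1644 + 0.55·0.6027 + 0.15·0.2329; P(species X) ≈ 0.0429, P(species Y) ≈ 0.8658, P(species Z) ≈ 0.0912
After 'absent': normaliser = 0.9·0.0429 + 0.45·0.8658 + 0.85·0.0912; P(species X) ≈ 0.0764, P(species Y) ≈ 0.7703, P(species Z) ≈ 0.1533
After 'absent': normaliser = 0.9·0.0764 + 0.45·0.7703 + 0.85·0.1533; P(species X) ≈ 0.1260, P(species Y) ≈ 0.6352, P(species Z) ≈ 0.2388

0.126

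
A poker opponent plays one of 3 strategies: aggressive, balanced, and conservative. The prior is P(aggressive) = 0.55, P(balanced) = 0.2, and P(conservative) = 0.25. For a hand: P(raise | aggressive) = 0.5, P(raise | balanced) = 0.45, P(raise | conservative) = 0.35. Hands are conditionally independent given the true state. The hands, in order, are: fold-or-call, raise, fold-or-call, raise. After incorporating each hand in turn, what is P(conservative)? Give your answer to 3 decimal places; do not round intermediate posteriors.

Apply Bayes' rule sequentially, carrying P(conservative) forward.
After 'fold-or-call': normaliser = 0.5·0.5500 + 0.55·0.2000 + 0.65·0.2500; P(aggressive) ≈ 0.5023, P(balanced) ≈ 0.2009, P(conservative) ≈ 0.2968
After 'raise': normaliser = 0.5·0.5023 + 0.45·0.2009 + 0.35·0.2968; P(aggressive) ≈ 0.5638, P(balanced) ≈ 0.2030, P(conservative) ≈ 0.2332
After 'fold-or-call': normaliser = 0.5·0.5638 + 0.55·0.2030 + 0.65·0.2332; P(aggressive) ≈ 0.5171, P(balanced) ≈ 0.2048, P(conservative) ≈ 0.2781
After 'raise': normaliser = 0.5·0.5171 + 0.45·0.2048 + 0.35·0.2781; P(aggressive) ≈ 0.5771, P(balanced) ≈ 0.2057, P(conservative) ≈ 0.2172

0.217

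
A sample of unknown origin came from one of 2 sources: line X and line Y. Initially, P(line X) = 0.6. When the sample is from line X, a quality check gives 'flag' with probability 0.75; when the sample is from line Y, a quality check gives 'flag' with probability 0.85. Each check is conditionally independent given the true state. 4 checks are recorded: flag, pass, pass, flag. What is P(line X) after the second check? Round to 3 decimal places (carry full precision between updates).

0.688

After 'flag': P(line X) = 0.75·0.6000 / (0.75·0.6000 + 0.85·0.4000) ≈ 0.5696
After 'pass': P(line X) = 0.25·0.5696 / (0.25·0.5696 + 0.15·0.4304) ≈ 0.6881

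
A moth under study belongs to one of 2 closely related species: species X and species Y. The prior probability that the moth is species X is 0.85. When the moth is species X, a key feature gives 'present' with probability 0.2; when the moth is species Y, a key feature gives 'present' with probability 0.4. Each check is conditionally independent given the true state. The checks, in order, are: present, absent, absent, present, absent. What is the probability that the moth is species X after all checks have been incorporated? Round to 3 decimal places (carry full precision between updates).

0.771

After 'present': P(species X) = 0.2·0.8500 / (0.2·0.8500 + 0.4·0.1500) ≈ 0.7391
After 'absent': P(species X) = 0.8·0.7391 / (0.8·0.7391 + 0.6·0.2609) ≈ 0.7907
After 'absent': P(species X) = 0.8·0.7907 / (0.8·0.7907 + 0.6·0.2093) ≈ 0.8344
After 'present': P(species X) = 0.2·0.8344 / (0.2·0.8344 + 0.4·0.1656) ≈ 0.7158
After 'absent': P(species X) = 0.8·0.7158 / (0.8·0.7158 + 0.6·0.2842) ≈ 0.7705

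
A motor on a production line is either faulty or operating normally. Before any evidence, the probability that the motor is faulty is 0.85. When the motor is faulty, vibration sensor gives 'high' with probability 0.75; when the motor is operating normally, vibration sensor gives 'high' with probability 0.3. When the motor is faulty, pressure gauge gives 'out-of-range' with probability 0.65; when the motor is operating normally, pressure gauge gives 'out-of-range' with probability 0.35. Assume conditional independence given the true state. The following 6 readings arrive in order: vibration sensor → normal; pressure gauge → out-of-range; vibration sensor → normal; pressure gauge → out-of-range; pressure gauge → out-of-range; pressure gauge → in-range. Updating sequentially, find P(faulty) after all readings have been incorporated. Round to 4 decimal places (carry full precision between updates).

0.7137

Apply Bayes' rule sequentially, carrying P(faulty) forward.
After vibration sensor='normal': P(faulty) = 0.25·0.8500 / (0.25·0.8500 + 0.7·0.1500) ≈ 0.6693
After pressure gauge='out-of-range': P(faulty) = 0.65·0.6693 / (0.65·0.6693 + 0.35·0.3307) ≈ 0.7898
After vibration sensor='normal': P(faulty) = 0.25·0.7898 / (0.25·0.7898 + 0.7·0.2102) ≈ 0.5731
After pressure gauge='out-of-range': P(faulty) = 0.65·0.5731 / (0.65·0.5731 + 0.35·0.4269) ≈ 0.7137
After pressure gauge='out-of-range': P(faulty) = 0.65·0.7137 / (0.65·0.7137 + 0.35·0.2863) ≈ 0.8224
After pressure gauge='in-range': P(faulty) = 0.35·0.8224 / (0.35·0.8224 + 0.65·0.1776) ≈ 0.7137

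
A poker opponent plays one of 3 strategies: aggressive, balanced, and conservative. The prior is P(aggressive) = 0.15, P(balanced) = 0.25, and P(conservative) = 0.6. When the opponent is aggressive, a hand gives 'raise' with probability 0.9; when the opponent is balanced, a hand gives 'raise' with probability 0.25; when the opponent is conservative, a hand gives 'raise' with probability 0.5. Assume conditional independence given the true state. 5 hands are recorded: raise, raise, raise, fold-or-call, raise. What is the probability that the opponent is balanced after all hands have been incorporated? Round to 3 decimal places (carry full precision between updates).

0.025

Each posterior becomes the prior for the next update.
After 'raise': normaliser = 0.9·0.1500 + 0.25·0.2500 + 0.5·0.6000; P(aggressive) ≈ 0.2714, P(balanced) ≈ 0.1256, P(conservative) ≈ 0.6030
After 'raise': normaliser = 0.9·0.2714 + 0.25·0.1256 + 0.5·0.6030; P(aggressive) ≈ 0.4232, P(balanced) ≈ 0.0544, P(conservative) ≈ 0.5224
After 'raise': normaliser = 0.9·0.4232 + 0.25·0.0544 + 0.5·0.5224; P(aggressive) ≈ 0.5809, P(balanced) ≈ 0.0207, P(conservative) ≈ 0.3984
After 'fold-or-call': normaliser = 0.1·0.5809 + 0.75·0.0207 + 0.5·0.3984; P(aggressive) ≈ 0.2129, P(balanced) ≈ 0.0570, P(conservative) ≈ 0.7301
After 'raise': normaliser = 0.9·0.2129 + 0.25·0.0570 + 0.5·0.7301; P(aggressive) ≈ 0.3356, P(balanced) ≈ 0.0250, P(conservative) ≈ 0.6394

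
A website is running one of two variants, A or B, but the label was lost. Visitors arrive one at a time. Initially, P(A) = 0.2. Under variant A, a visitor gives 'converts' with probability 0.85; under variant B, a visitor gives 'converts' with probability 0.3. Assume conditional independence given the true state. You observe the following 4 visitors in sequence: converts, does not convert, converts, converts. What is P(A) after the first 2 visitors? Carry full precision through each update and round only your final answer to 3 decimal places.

Each posterior becomes the prior for the next update.
After 'converts': P(A) = 0.85·0.2000 / (0.85·0.2000 + 0.3·0.8000) ≈ 0.4146
After 'does not convert': P(A) = 0.15·0.4146 / (0.15·0.4146 + 0.7·0.5854) ≈ 0.1318

0.132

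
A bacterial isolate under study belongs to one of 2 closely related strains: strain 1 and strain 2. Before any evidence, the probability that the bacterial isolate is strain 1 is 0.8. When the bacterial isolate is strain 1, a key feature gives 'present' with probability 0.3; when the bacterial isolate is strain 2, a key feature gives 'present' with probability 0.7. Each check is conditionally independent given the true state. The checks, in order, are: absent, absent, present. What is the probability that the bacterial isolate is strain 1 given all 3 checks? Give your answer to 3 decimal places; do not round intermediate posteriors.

0.903

After 'absent': P(strain 1) = 0.7·0.8000 / (0.7·0.8000 + 0.3·0.2000) ≈ 0.9032
After 'absent': P(strain 1) = 0.7·0.9032 / (0.7·0.9032 + 0.3·0.0968) ≈ 0.9561
After 'present': P(strain 1) = 0.3·0.9561 / (0.3·0.9561 + 0.7·0.0439) ≈ 0.9032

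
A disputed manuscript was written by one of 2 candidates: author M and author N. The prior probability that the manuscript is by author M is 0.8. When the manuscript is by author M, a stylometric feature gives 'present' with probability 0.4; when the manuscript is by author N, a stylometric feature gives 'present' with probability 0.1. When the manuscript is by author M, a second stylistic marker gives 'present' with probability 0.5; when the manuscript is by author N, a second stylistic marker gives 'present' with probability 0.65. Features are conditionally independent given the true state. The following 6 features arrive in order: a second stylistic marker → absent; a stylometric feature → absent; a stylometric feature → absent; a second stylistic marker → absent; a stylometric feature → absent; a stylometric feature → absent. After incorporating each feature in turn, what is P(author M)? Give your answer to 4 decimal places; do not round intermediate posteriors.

After a second stylistic marker='absent': P(author M) = 0.5·0.8000 / (0.5·0.8000 + 0.35·0.2000) ≈ 0.8511
After a stylometric feature='absent': P(author M) = 0.6·0.8511 / (0.6·0.8511 + 0.9·0.1489) ≈ 0.7921
After a stylometric feature='absent': P(author M) = 0.6·0.7921 / (0.6·0.7921 + 0.9·0.2079) ≈ 0.7175
After a second stylistic marker='absent': P(author M) = 0.5·0.7175 / (0.5·0.7175 + 0.35·0.2825) ≈ 0.7839
After a stylometric feature='absent': P(author M) = 0.6·0.7839 / (0.6·0.7839 + 0.9·0.2161) ≈ 0.7075
After a stylometric feature='absent': P(author M) = 0.6·0.7075 / (0.6·0.7075 + 0.9·0.2925) ≈ 0.6172

0.6172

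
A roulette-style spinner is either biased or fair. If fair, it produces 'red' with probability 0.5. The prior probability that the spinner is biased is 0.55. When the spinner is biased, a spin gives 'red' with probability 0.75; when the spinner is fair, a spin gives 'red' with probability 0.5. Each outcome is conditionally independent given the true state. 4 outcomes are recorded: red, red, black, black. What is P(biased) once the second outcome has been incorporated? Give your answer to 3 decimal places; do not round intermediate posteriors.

After 'red': P(biased) = 0.75·0.5500 / (0.75·0.5500 + 0.5·0.4500) ≈ 0.6471
After 'red': P(biased) = 0.75·0.6471 / (0.75·0.6471 + 0.5·0.3529) ≈ 0.7333

0.733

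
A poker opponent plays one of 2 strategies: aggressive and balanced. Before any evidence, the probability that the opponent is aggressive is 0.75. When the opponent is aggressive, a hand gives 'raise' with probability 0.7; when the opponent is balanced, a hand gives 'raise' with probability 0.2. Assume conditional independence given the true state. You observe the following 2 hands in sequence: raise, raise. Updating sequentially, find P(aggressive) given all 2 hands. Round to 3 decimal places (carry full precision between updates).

0.974

Apply Bayes' rule sequentially, carrying P(aggressive) forward.
After 'raise': P(aggressive) = 0.7·0.7500 / (0.7·0.7500 + 0.2·0.2500) ≈ 0.9130
After 'raise': P(aggressive) = 0.7·0.9130 / (0.7·0.9130 + 0.2·0.0870) ≈ 0.9735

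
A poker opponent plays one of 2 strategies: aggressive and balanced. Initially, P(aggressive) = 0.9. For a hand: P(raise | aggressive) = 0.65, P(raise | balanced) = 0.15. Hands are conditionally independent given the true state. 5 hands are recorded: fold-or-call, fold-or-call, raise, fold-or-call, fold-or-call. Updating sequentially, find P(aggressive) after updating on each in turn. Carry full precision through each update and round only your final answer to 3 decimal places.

After 'fold-or-call': P(aggressive) = 0.35·0.9000 / (0.35·0.9000 + 0.85·0.1000) ≈ 0.7875
After 'fold-or-call': P(aggressive) = 0.35·0.7875 / (0.35·0.7875 + 0.85·0.2125) ≈ 0.6041
After 'raise': P(aggressive) = 0.65·0.6041 / (0.65·0.6041 + 0.15·0.3959) ≈ 0.8686
After 'fold-or-call': P(aggressive) = 0.35·0.8686 / (0.35·0.8686 + 0.85·0.1314) ≈ 0.7314
After 'fold-or-call': P(aggressive) = 0.35·0.7314 / (0.35·0.7314 + 0.85·0.2686) ≈ 0.5286

0.529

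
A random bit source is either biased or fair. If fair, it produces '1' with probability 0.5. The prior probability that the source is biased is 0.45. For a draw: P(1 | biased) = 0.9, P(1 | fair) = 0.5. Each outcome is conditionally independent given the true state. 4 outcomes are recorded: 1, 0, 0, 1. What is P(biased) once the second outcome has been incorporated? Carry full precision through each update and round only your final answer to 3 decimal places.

Each posterior becomes the prior for the next update.
After '1': P(biased) = 0.9·0.4500 / (0.9·0.4500 + 0.5·0.5500) ≈ 0.5956
After '0': P(biased) = 0.1·0.5956 / (0.1·0.5956 + 0.5·0.4044) ≈ 0.2275

0.228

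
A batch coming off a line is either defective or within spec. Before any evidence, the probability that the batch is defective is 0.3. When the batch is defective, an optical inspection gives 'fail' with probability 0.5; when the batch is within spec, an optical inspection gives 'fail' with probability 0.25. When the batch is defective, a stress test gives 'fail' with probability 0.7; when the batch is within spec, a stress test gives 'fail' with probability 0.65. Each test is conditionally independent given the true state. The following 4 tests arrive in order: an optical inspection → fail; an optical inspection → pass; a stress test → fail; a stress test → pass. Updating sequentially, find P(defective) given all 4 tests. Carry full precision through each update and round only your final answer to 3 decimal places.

0.345

After an optical inspection='fail': P(defective) = 0.5·0.3000 / (0.5·0.3000 + 0.25·0.7000) ≈ 0.4615
After an optical inspection='pass': P(defective) = 0.5·0.4615 / (0.5·0.4615 + 0.75·0.5385) ≈ 0.3636
After a stress test='fail': P(defective) = 0.7·0.3636 / (0.7·0.3636 + 0.65·0.6364) ≈ 0.3810
After a stress test='pass': P(defective) = 0.3·0.3810 / (0.3·0.3810 + 0.35·0.6190) ≈ 0.3453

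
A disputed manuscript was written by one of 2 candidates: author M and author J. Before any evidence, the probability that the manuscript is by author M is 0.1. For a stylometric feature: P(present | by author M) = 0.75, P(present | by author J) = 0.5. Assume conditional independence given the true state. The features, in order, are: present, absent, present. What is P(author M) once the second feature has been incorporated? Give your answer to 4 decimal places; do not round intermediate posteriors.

0.0769

After 'present': P(author M) = 0.75·0.1000 / (0.75·0.1000 + 0.5·0.9000) ≈ 0.1429
After 'absent': P(author M) = 0.25·0.1429 / (0.25·0.1429 + 0.5·0.8571) ≈ 0.0769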